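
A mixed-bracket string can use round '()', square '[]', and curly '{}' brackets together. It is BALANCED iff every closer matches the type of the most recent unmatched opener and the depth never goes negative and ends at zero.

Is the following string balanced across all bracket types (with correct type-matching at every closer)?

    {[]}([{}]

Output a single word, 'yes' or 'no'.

Answer: no

Derivation:
pos 0: push '{'; stack = {
pos 1: push '['; stack = {[
pos 2: ']' matches '['; pop; stack = {
pos 3: '}' matches '{'; pop; stack = (empty)
pos 4: push '('; stack = (
pos 5: push '['; stack = ([
pos 6: push '{'; stack = ([{
pos 7: '}' matches '{'; pop; stack = ([
pos 8: ']' matches '['; pop; stack = (
end: stack still non-empty (() → INVALID
Verdict: unclosed openers at end: ( → no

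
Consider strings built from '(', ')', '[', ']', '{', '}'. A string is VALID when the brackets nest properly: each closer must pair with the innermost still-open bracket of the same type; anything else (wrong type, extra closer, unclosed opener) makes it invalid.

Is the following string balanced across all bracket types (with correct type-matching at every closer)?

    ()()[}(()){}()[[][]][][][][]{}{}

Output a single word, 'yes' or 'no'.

Answer: no

Derivation:
pos 0: push '('; stack = (
pos 1: ')' matches '('; pop; stack = (empty)
pos 2: push '('; stack = (
pos 3: ')' matches '('; pop; stack = (empty)
pos 4: push '['; stack = [
pos 5: saw closer '}' but top of stack is '[' (expected ']') → INVALID
Verdict: type mismatch at position 5: '}' closes '[' → no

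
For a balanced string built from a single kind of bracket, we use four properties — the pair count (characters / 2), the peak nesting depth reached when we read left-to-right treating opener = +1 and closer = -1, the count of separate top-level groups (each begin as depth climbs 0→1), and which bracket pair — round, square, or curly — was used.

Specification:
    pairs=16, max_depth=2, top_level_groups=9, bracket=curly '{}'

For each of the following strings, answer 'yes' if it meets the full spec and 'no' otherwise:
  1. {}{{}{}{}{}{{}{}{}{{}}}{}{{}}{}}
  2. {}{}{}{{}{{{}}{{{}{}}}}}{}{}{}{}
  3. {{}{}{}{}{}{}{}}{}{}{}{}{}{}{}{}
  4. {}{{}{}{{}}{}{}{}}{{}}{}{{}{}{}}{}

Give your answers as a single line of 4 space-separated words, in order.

Answer: no no yes no

Derivation:
String 1 '{}{{}{}{}{}{{}{}{}{{}}}{}{{}}{}}': depth seq [1 0 1 2 1 2 1 2 1 2 1 2 3 2 3 2 3 2 3 4 3 2 1 2 1 2 3 2 1 2 1 0]
  -> pairs=16 depth=4 groups=2 -> no
String 2 '{}{}{}{{}{{{}}{{{}{}}}}}{}{}{}{}': depth seq [1 0 1 0 1 0 1 2 1 2 3 4 3 2 3 4 5 4 5 4 3 2 1 0 1 0 1 0 1 0 1 0]
  -> pairs=16 depth=5 groups=8 -> no
String 3 '{{}{}{}{}{}{}{}}{}{}{}{}{}{}{}{}': depth seq [1 2 1 2 1 2 1 2 1 2 1 2 1 2 1 0 1 0 1 0 1 0 1 0 1 0 1 0 1 0 1 0]
  -> pairs=16 depth=2 groups=9 -> yes
String 4 '{}{{}{}{{}}{}{}{}}{{}}{}{{}{}{}}{}': depth seq [1 0 1 2 1 2 1 2 3 2 1 2 1 2 1 2 1 0 1 2 1 0 1 0 1 2 1 2 1 2 1 0 1 0]
  -> pairs=17 depth=3 groups=6 -> no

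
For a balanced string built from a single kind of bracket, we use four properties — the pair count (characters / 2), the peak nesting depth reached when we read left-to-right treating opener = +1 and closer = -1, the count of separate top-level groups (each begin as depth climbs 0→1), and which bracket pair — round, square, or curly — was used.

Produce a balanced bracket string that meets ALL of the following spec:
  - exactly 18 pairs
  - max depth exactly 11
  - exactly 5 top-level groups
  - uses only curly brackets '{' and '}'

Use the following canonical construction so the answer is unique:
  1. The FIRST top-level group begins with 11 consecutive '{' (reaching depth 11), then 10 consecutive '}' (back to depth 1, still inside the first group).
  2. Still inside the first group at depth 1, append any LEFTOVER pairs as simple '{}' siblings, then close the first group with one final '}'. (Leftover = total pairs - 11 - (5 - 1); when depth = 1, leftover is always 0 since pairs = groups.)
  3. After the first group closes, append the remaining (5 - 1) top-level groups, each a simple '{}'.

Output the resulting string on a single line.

Answer: {{{{{{{{{{{}}}}}}}}}}{}{}{}}{}{}{}{}

Derivation:
Spec: pairs=18 depth=11 groups=5
Leftover pairs = 18 - 11 - (5-1) = 3
First group: deep chain of depth 11 + 3 sibling pairs
Remaining 4 groups: simple '{}' each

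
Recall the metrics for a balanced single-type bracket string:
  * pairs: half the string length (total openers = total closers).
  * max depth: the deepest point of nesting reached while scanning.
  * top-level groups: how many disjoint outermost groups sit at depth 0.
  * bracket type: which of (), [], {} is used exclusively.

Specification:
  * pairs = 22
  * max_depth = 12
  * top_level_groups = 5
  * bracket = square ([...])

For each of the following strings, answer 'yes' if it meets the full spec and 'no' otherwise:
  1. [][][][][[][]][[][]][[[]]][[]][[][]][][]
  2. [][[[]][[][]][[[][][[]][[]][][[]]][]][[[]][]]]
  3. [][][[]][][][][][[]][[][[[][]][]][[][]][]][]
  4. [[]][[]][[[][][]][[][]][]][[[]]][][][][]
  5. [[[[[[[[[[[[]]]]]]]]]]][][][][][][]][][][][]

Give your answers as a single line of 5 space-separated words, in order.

Answer: no no no no yes

Derivation:
String 1 '[][][][][[][]][[][]][[[]]][[]][[][]][][]': depth seq [1 0 1 0 1 0 1 0 1 2 1 2 1 0 1 2 1 2 1 0 1 2 3 2 1 0 1 2 1 0 1 2 1 2 1 0 1 0 1 0]
  -> pairs=20 depth=3 groups=11 -> no
String 2 '[][[[]][[][]][[[][][[]][[]][][[]]][]][[[]][]]]': depth seq [1 0 1 2 3 2 1 2 3 2 3 2 1 2 3 4 3 4 3 4 5 4 3 4 5 4 3 4 3 4 5 4 3 2 3 2 1 2 3 4 3 2 3 2 1 0]
  -> pairs=23 depth=5 groups=2 -> no
String 3 '[][][[]][][][][][[]][[][[[][]][]][[][]][]][]': depth seq [1 0 1 0 1 2 1 0 1 0 1 0 1 0 1 0 1 2 1 0 1 2 1 2 3 4 3 4 3 2 3 2 1 2 3 2 3 2 1 2 1 0 1 0]
  -> pairs=22 depth=4 groups=10 -> no
String 4 '[[]][[]][[[][][]][[][]][]][[[]]][][][][]': depth seq [1 2 1 0 1 2 1 0 1 2 3 2 3 2 3 2 1 2 3 2 3 2 1 2 1 0 1 2 3 2 1 0 1 0 1 0 1 0 1 0]
  -> pairs=20 depth=3 groups=8 -> no
String 5 '[[[[[[[[[[[[]]]]]]]]]]][][][][][][]][][][][]': depth seq [1 2 3 4 5 6 7 8 9 10 11 12 11 10 9 8 7 6 5 4 3 2 1 2 1 2 1 2 1 2 1 2 1 2 1 0 1 0 1 0 1 0 1 0]
  -> pairs=22 depth=12 groups=5 -> yes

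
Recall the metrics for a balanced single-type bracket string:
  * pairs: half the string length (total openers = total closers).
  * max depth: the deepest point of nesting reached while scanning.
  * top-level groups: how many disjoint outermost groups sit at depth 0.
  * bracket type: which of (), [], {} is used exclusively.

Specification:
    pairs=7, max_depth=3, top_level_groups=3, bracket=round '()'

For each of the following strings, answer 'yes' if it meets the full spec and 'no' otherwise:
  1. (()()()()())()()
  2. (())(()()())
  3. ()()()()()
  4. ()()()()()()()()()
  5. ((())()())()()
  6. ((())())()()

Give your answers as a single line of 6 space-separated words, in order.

String 1 '(()()()()())()()': depth seq [1 2 1 2 1 2 1 2 1 2 1 0 1 0 1 0]
  -> pairs=8 depth=2 groups=3 -> no
String 2 '(())(()()())': depth seq [1 2 1 0 1 2 1 2 1 2 1 0]
  -> pairs=6 depth=2 groups=2 -> no
String 3 '()()()()()': depth seq [1 0 1 0 1 0 1 0 1 0]
  -> pairs=5 depth=1 groups=5 -> no
String 4 '()()()()()()()()()': depth seq [1 0 1 0 1 0 1 0 1 0 1 0 1 0 1 0 1 0]
  -> pairs=9 depth=1 groups=9 -> no
String 5 '((())()())()()': depth seq [1 2 3 2 1 2 1 2 1 0 1 0 1 0]
  -> pairs=7 depth=3 groups=3 -> yes
String 6 '((())())()()': depth seq [1 2 3 2 1 2 1 0 1 0 1 0]
  -> pairs=6 depth=3 groups=3 -> no

Answer: no no no no yes no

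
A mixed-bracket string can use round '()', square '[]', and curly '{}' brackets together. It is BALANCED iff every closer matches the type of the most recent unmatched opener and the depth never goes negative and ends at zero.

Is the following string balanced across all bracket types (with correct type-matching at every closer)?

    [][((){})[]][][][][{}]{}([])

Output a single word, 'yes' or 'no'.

Answer: yes

Derivation:
pos 0: push '['; stack = [
pos 1: ']' matches '['; pop; stack = (empty)
pos 2: push '['; stack = [
pos 3: push '('; stack = [(
pos 4: push '('; stack = [((
pos 5: ')' matches '('; pop; stack = [(
pos 6: push '{'; stack = [({
pos 7: '}' matches '{'; pop; stack = [(
pos 8: ')' matches '('; pop; stack = [
pos 9: push '['; stack = [[
pos 10: ']' matches '['; pop; stack = [
pos 11: ']' matches '['; pop; stack = (empty)
pos 12: push '['; stack = [
pos 13: ']' matches '['; pop; stack = (empty)
pos 14: push '['; stack = [
pos 15: ']' matches '['; pop; stack = (empty)
pos 16: push '['; stack = [
pos 17: ']' matches '['; pop; stack = (empty)
pos 18: push '['; stack = [
pos 19: push '{'; stack = [{
pos 20: '}' matches '{'; pop; stack = [
pos 21: ']' matches '['; pop; stack = (empty)
pos 22: push '{'; stack = {
pos 23: '}' matches '{'; pop; stack = (empty)
pos 24: push '('; stack = (
pos 25: push '['; stack = ([
pos 26: ']' matches '['; pop; stack = (
pos 27: ')' matches '('; pop; stack = (empty)
end: stack empty → VALID
Verdict: properly nested → yes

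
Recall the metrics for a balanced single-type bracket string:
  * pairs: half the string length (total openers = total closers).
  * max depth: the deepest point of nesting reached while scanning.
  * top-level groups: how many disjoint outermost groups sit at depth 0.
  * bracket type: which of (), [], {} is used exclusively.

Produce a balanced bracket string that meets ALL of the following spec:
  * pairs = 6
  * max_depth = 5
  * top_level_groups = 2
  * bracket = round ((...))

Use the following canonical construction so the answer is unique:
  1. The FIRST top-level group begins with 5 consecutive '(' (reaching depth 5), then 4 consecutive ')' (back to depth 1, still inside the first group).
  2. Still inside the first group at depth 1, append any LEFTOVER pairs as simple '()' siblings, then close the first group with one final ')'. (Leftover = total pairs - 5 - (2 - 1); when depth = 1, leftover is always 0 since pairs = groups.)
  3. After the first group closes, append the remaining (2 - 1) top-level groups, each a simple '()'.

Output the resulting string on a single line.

Spec: pairs=6 depth=5 groups=2
Leftover pairs = 6 - 5 - (2-1) = 0
First group: deep chain of depth 5 + 0 sibling pairs
Remaining 1 groups: simple '()' each

Answer: ((((()))))()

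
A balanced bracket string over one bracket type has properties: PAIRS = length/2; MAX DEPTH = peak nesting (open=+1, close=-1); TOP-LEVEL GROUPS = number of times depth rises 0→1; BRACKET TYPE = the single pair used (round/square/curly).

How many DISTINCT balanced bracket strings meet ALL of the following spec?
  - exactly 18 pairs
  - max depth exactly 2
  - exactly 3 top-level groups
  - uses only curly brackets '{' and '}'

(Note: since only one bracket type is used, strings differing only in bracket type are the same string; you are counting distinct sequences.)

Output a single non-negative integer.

Spec: pairs=18 depth=2 groups=3
Count(depth <= 2) = 136
Count(depth <= 1) = 0
Count(depth == 2) = 136 - 0 = 136

Answer: 136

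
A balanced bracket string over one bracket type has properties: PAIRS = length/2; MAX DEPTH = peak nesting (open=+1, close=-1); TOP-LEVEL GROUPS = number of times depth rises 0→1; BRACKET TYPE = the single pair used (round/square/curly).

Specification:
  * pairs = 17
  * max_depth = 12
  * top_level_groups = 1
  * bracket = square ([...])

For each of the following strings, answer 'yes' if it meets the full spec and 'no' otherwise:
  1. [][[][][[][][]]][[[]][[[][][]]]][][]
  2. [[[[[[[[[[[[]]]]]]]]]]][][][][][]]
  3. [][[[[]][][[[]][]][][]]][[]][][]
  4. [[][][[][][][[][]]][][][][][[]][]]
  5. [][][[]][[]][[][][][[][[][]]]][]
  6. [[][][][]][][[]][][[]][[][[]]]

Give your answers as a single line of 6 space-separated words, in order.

Answer: no yes no no no no

Derivation:
String 1 '[][[][][[][][]]][[[]][[[][][]]]][][]': depth seq [1 0 1 2 1 2 1 2 3 2 3 2 3 2 1 0 1 2 3 2 1 2 3 4 3 4 3 4 3 2 1 0 1 0 1 0]
  -> pairs=18 depth=4 groups=5 -> no
String 2 '[[[[[[[[[[[[]]]]]]]]]]][][][][][]]': depth seq [1 2 3 4 5 6 7 8 9 10 11 12 11 10 9 8 7 6 5 4 3 2 1 2 1 2 1 2 1 2 1 2 1 0]
  -> pairs=17 depth=12 groups=1 -> yes
String 3 '[][[[[]][][[[]][]][][]]][[]][][]': depth seq [1 0 1 2 3 4 3 2 3 2 3 4 5 4 3 4 3 2 3 2 3 2 1 0 1 2 1 0 1 0 1 0]
  -> pairs=16 depth=5 groups=5 -> no
String 4 '[[][][[][][][[][]]][][][][][[]][]]': depth seq [1 2 1 2 1 2 3 2 3 2 3 2 3 4 3 4 3 2 1 2 1 2 1 2 1 2 1 2 3 2 1 2 1 0]
  -> pairs=17 depth=4 groups=1 -> no
String 5 '[][][[]][[]][[][][][[][[][]]]][]': depth seq [1 0 1 0 1 2 1 0 1 2 1 0 1 2 1 2 1 2 1 2 3 2 3 4 3 4 3 2 1 0 1 0]
  -> pairs=16 depth=4 groups=6 -> no
String 6 '[[][][][]][][[]][][[]][[][[]]]': depth seq [1 2 1 2 1 2 1 2 1 0 1 0 1 2 1 0 1 0 1 2 1 0 1 2 1 2 3 2 1 0]
  -> pairs=15 depth=3 groups=6 -> no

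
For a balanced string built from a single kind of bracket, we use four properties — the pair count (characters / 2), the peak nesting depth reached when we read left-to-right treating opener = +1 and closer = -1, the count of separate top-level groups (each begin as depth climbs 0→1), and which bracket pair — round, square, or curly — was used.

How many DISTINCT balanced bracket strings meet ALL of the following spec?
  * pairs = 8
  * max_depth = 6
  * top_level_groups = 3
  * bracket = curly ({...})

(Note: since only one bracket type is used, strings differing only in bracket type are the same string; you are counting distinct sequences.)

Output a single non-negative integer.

Answer: 3

Derivation:
Spec: pairs=8 depth=6 groups=3
Count(depth <= 6) = 297
Count(depth <= 5) = 294
Count(depth == 6) = 297 - 294 = 3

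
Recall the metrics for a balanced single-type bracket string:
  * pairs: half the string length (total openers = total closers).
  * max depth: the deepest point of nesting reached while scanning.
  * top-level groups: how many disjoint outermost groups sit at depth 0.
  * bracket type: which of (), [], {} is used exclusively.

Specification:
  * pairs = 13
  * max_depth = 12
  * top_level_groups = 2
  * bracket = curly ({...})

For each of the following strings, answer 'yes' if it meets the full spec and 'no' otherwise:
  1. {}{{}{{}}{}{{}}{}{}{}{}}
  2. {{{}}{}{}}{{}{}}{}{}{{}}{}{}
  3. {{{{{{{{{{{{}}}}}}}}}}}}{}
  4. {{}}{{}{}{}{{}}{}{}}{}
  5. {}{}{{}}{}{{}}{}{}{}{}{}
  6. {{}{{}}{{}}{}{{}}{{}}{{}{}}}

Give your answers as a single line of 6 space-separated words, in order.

String 1 '{}{{}{{}}{}{{}}{}{}{}{}}': depth seq [1 0 1 2 1 2 3 2 1 2 1 2 3 2 1 2 1 2 1 2 1 2 1 0]
  -> pairs=12 depth=3 groups=2 -> no
String 2 '{{{}}{}{}}{{}{}}{}{}{{}}{}{}': depth seq [1 2 3 2 1 2 1 2 1 0 1 2 1 2 1 0 1 0 1 0 1 2 1 0 1 0 1 0]
  -> pairs=14 depth=3 groups=7 -> no
String 3 '{{{{{{{{{{{{}}}}}}}}}}}}{}': depth seq [1 2 3 4 5 6 7 8 9 10 11 12 11 10 9 8 7 6 5 4 3 2 1 0 1 0]
  -> pairs=13 depth=12 groups=2 -> yes
String 4 '{{}}{{}{}{}{{}}{}{}}{}': depth seq [1 2 1 0 1 2 1 2 1 2 1 2 3 2 1 2 1 2 1 0 1 0]
  -> pairs=11 depth=3 groups=3 -> no
String 5 '{}{}{{}}{}{{}}{}{}{}{}{}': depth seq [1 0 1 0 1 2 1 0 1 0 1 2 1 0 1 0 1 0 1 0 1 0 1 0]
  -> pairs=12 depth=2 groups=10 -> no
String 6 '{{}{{}}{{}}{}{{}}{{}}{{}{}}}': depth seq [1 2 1 2 3 2 1 2 3 2 1 2 1 2 3 2 1 2 3 2 1 2 3 2 3 2 1 0]
  -> pairs=14 depth=3 groups=1 -> no

Answer: no no yes no no no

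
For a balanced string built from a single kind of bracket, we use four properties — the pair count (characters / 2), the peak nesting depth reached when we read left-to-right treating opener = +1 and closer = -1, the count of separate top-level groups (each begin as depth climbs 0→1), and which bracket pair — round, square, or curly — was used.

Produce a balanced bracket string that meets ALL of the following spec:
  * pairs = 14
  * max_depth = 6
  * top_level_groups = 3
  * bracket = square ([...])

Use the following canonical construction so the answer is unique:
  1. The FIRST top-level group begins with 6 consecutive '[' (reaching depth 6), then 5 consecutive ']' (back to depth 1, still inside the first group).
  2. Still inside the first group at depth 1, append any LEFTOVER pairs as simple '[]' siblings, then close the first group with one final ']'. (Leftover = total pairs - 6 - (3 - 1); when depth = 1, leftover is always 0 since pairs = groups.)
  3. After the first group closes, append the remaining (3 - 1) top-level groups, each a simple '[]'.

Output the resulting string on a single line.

Answer: [[[[[[]]]]][][][][][][]][][]

Derivation:
Spec: pairs=14 depth=6 groups=3
Leftover pairs = 14 - 6 - (3-1) = 6
First group: deep chain of depth 6 + 6 sibling pairs
Remaining 2 groups: simple '[]' each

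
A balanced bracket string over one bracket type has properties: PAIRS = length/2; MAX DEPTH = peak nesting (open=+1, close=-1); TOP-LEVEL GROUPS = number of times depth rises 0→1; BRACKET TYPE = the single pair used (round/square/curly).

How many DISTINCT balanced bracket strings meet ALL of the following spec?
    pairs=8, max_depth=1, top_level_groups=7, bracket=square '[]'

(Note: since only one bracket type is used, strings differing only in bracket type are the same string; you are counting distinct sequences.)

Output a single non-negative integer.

Spec: pairs=8 depth=1 groups=7
Count(depth <= 1) = 0
Count(depth <= 0) = 0
Count(depth == 1) = 0 - 0 = 0

Answer: 0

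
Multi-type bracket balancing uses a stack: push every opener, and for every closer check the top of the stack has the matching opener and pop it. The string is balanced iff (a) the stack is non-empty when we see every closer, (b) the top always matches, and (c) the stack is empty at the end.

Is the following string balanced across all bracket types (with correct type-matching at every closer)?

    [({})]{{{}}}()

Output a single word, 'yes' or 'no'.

pos 0: push '['; stack = [
pos 1: push '('; stack = [(
pos 2: push '{'; stack = [({
pos 3: '}' matches '{'; pop; stack = [(
pos 4: ')' matches '('; pop; stack = [
pos 5: ']' matches '['; pop; stack = (empty)
pos 6: push '{'; stack = {
pos 7: push '{'; stack = {{
pos 8: push '{'; stack = {{{
pos 9: '}' matches '{'; pop; stack = {{
pos 10: '}' matches '{'; pop; stack = {
pos 11: '}' matches '{'; pop; stack = (empty)
pos 12: push '('; stack = (
pos 13: ')' matches '('; pop; stack = (empty)
end: stack empty → VALID
Verdict: properly nested → yes

Answer: yes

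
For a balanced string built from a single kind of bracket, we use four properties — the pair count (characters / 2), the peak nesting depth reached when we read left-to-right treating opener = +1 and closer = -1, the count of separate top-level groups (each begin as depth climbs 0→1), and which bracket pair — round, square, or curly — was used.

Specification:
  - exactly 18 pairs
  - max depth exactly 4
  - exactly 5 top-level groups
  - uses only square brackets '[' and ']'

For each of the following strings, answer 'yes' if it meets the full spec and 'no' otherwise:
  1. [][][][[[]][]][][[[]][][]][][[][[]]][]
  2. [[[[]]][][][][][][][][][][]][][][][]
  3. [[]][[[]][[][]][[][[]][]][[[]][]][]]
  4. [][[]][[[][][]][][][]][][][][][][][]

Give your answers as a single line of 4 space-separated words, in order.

Answer: no yes no no

Derivation:
String 1 '[][][][[[]][]][][[[]][][]][][[][[]]][]': depth seq [1 0 1 0 1 0 1 2 3 2 1 2 1 0 1 0 1 2 3 2 1 2 1 2 1 0 1 0 1 2 1 2 3 2 1 0 1 0]
  -> pairs=19 depth=3 groups=9 -> no
String 2 '[[[[]]][][][][][][][][][][]][][][][]': depth seq [1 2 3 4 3 2 1 2 1 2 1 2 1 2 1 2 1 2 1 2 1 2 1 2 1 2 1 0 1 0 1 0 1 0 1 0]
  -> pairs=18 depth=4 groups=5 -> yes
String 3 '[[]][[[]][[][]][[][[]][]][[[]][]][]]': depth seq [1 2 1 0 1 2 3 2 1 2 3 2 3 2 1 2 3 2 3 4 3 2 3 2 1 2 3 4 3 2 3 2 1 2 1 0]
  -> pairs=18 depth=4 groups=2 -> no
String 4 '[][[]][[[][][]][][][]][][][][][][][]': depth seq [1 0 1 2 1 0 1 2 3 2 3 2 3 2 1 2 1 2 1 2 1 0 1 0 1 0 1 0 1 0 1 0 1 0 1 0]
  -> pairs=18 depth=3 groups=10 -> no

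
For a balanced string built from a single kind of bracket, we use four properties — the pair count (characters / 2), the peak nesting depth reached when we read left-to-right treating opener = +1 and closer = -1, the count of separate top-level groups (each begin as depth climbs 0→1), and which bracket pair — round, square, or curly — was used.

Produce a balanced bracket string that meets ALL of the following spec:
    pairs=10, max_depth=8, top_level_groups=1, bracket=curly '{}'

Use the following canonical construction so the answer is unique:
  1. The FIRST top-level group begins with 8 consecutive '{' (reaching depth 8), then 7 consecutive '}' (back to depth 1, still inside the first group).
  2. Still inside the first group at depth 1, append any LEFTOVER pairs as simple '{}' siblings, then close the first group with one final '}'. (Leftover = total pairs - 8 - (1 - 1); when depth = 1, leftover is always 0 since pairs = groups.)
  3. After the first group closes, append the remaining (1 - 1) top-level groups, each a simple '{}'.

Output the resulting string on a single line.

Answer: {{{{{{{{}}}}}}}{}{}}

Derivation:
Spec: pairs=10 depth=8 groups=1
Leftover pairs = 10 - 8 - (1-1) = 2
First group: deep chain of depth 8 + 2 sibling pairs
Remaining 0 groups: simple '{}' each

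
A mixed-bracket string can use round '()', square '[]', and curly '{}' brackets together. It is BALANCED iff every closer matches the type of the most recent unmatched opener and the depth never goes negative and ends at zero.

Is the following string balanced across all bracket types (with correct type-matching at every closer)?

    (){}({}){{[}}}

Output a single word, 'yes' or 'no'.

Answer: no

Derivation:
pos 0: push '('; stack = (
pos 1: ')' matches '('; pop; stack = (empty)
pos 2: push '{'; stack = {
pos 3: '}' matches '{'; pop; stack = (empty)
pos 4: push '('; stack = (
pos 5: push '{'; stack = ({
pos 6: '}' matches '{'; pop; stack = (
pos 7: ')' matches '('; pop; stack = (empty)
pos 8: push '{'; stack = {
pos 9: push '{'; stack = {{
pos 10: push '['; stack = {{[
pos 11: saw closer '}' but top of stack is '[' (expected ']') → INVALID
Verdict: type mismatch at position 11: '}' closes '[' → no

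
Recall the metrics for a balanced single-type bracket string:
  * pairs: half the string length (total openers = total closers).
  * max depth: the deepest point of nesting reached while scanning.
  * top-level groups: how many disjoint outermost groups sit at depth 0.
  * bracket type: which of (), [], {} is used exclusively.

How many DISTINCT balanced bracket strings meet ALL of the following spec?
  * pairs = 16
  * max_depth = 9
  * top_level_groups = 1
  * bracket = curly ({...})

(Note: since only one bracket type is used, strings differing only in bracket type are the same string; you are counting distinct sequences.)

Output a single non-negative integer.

Answer: 654588

Derivation:
Spec: pairs=16 depth=9 groups=1
Count(depth <= 9) = 9358677
Count(depth <= 8) = 8704089
Count(depth == 9) = 9358677 - 8704089 = 654588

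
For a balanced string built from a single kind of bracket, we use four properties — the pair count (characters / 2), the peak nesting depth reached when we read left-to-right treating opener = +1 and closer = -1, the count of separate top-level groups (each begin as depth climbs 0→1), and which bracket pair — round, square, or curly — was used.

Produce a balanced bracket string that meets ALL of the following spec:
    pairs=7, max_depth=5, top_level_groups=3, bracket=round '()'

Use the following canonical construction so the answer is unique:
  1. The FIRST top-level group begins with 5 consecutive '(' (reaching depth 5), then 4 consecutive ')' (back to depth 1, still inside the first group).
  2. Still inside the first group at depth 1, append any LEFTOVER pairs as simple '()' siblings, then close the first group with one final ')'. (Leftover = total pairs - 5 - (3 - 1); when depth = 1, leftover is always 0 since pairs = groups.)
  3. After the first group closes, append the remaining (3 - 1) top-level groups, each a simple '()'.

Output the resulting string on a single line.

Answer: ((((()))))()()

Derivation:
Spec: pairs=7 depth=5 groups=3
Leftover pairs = 7 - 5 - (3-1) = 0
First group: deep chain of depth 5 + 0 sibling pairs
Remaining 2 groups: simple '()' each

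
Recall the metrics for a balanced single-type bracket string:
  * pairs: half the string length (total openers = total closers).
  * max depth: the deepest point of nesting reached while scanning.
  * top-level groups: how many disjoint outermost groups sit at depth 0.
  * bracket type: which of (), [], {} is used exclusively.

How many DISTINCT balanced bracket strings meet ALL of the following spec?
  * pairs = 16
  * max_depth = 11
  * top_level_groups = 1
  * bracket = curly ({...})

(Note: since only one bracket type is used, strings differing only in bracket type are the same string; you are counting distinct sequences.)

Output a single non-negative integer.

Spec: pairs=16 depth=11 groups=1
Count(depth <= 11) = 9675125
Count(depth <= 10) = 9603089
Count(depth == 11) = 9675125 - 9603089 = 72036

Answer: 72036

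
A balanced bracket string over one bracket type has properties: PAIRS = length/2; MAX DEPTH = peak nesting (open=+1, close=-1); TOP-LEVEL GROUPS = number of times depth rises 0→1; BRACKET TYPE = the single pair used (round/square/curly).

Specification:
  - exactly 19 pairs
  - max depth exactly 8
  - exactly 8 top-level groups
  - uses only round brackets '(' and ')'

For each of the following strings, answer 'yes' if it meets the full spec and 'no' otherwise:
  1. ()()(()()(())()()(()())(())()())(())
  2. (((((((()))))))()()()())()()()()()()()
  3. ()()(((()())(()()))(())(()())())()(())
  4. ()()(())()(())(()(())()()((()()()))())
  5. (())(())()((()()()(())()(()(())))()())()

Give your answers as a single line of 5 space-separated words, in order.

String 1 '()()(()()(())()()(()())(())()())(())': depth seq [1 0 1 0 1 2 1 2 1 2 3 2 1 2 1 2 1 2 3 2 3 2 1 2 3 2 1 2 1 2 1 0 1 2 1 0]
  -> pairs=18 depth=3 groups=4 -> no
String 2 '(((((((()))))))()()()())()()()()()()()': depth seq [1 2 3 4 5 6 7 8 7 6 5 4 3 2 1 2 1 2 1 2 1 2 1 0 1 0 1 0 1 0 1 0 1 0 1 0 1 0]
  -> pairs=19 depth=8 groups=8 -> yes
String 3 '()()(((()())(()()))(())(()())())()(())': depth seq [1 0 1 0 1 2 3 4 3 4 3 2 3 4 3 4 3 2 1 2 3 2 1 2 3 2 3 2 1 2 1 0 1 0 1 2 1 0]
  -> pairs=19 depth=4 groups=5 -> no
String 4 '()()(())()(())(()(())()()((()()()))())': depth seq [1 0 1 0 1 2 1 0 1 0 1 2 1 0 1 2 1 2 3 2 1 2 1 2 1 2 3 4 3 4 3 4 3 2 1 2 1 0]
  -> pairs=19 depth=4 groups=6 -> no
String 5 '(())(())()((()()()(())()(()(())))()())()': depth seq [1 2 1 0 1 2 1 0 1 0 1 2 3 2 3 2 3 2 3 4 3 2 3 2 3 4 3 4 5 4 3 2 1 2 1 2 1 0 1 0]
  -> pairs=20 depth=5 groups=5 -> no

Answer: no yes no no no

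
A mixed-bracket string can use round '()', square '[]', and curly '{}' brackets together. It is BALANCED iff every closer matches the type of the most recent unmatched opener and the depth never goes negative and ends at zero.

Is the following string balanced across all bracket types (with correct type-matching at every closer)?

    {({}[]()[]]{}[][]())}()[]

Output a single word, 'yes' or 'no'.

Answer: no

Derivation:
pos 0: push '{'; stack = {
pos 1: push '('; stack = {(
pos 2: push '{'; stack = {({
pos 3: '}' matches '{'; pop; stack = {(
pos 4: push '['; stack = {([
pos 5: ']' matches '['; pop; stack = {(
pos 6: push '('; stack = {((
pos 7: ')' matches '('; pop; stack = {(
pos 8: push '['; stack = {([
pos 9: ']' matches '['; pop; stack = {(
pos 10: saw closer ']' but top of stack is '(' (expected ')') → INVALID
Verdict: type mismatch at position 10: ']' closes '(' → no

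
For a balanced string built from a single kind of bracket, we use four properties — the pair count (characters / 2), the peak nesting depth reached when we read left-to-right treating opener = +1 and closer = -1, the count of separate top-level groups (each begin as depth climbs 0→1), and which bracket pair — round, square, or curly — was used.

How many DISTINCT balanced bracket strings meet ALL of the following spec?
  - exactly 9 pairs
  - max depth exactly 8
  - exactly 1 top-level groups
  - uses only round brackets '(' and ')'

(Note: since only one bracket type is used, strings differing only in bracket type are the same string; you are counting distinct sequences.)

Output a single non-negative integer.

Answer: 13

Derivation:
Spec: pairs=9 depth=8 groups=1
Count(depth <= 8) = 1429
Count(depth <= 7) = 1416
Count(depth == 8) = 1429 - 1416 = 13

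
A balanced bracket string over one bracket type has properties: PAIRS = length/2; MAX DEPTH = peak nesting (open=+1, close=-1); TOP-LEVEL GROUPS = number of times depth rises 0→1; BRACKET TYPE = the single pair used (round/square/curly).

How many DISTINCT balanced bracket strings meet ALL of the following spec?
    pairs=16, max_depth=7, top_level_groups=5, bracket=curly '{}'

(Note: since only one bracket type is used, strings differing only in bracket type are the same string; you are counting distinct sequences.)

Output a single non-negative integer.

Spec: pairs=16 depth=7 groups=5
Count(depth <= 7) = 2364050
Count(depth <= 6) = 2222025
Count(depth == 7) = 2364050 - 2222025 = 142025

Answer: 142025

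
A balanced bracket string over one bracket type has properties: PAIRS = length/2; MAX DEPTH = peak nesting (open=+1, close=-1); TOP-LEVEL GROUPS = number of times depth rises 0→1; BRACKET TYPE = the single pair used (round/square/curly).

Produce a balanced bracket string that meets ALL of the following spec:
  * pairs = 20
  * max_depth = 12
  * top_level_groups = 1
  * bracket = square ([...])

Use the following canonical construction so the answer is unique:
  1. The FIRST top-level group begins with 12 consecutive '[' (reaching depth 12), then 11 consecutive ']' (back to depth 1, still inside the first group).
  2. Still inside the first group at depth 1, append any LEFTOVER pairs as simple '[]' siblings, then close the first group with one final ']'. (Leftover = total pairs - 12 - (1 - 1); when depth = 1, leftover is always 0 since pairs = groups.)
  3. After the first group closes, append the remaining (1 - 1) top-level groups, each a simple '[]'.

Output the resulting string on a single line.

Answer: [[[[[[[[[[[[]]]]]]]]]]][][][][][][][][]]

Derivation:
Spec: pairs=20 depth=12 groups=1
Leftover pairs = 20 - 12 - (1-1) = 8
First group: deep chain of depth 12 + 8 sibling pairs
Remaining 0 groups: simple '[]' each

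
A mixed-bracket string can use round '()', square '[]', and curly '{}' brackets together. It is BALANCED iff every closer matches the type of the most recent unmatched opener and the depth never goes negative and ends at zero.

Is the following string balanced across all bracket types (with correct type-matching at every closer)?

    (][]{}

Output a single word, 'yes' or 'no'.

Answer: no

Derivation:
pos 0: push '('; stack = (
pos 1: saw closer ']' but top of stack is '(' (expected ')') → INVALID
Verdict: type mismatch at position 1: ']' closes '(' → no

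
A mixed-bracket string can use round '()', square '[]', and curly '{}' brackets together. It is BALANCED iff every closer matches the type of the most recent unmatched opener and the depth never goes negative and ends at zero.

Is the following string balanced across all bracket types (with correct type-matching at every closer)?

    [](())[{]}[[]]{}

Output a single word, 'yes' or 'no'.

pos 0: push '['; stack = [
pos 1: ']' matches '['; pop; stack = (empty)
pos 2: push '('; stack = (
pos 3: push '('; stack = ((
pos 4: ')' matches '('; pop; stack = (
pos 5: ')' matches '('; pop; stack = (empty)
pos 6: push '['; stack = [
pos 7: push '{'; stack = [{
pos 8: saw closer ']' but top of stack is '{' (expected '}') → INVALID
Verdict: type mismatch at position 8: ']' closes '{' → no

Answer: no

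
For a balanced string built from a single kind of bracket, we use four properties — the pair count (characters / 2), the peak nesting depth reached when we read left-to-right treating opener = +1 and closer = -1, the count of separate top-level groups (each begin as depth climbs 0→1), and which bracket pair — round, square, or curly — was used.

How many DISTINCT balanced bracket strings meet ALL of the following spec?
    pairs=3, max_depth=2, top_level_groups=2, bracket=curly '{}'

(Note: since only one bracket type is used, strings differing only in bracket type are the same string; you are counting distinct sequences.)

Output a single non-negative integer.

Answer: 2

Derivation:
Spec: pairs=3 depth=2 groups=2
Count(depth <= 2) = 2
Count(depth <= 1) = 0
Count(depth == 2) = 2 - 0 = 2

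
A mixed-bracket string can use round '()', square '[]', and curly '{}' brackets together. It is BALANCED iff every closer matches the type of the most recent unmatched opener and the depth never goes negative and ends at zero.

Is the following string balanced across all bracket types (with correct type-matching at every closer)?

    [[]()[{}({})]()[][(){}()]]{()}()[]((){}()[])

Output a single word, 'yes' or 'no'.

pos 0: push '['; stack = [
pos 1: push '['; stack = [[
pos 2: ']' matches '['; pop; stack = [
pos 3: push '('; stack = [(
pos 4: ')' matches '('; pop; stack = [
pos 5: push '['; stack = [[
pos 6: push '{'; stack = [[{
pos 7: '}' matches '{'; pop; stack = [[
pos 8: push '('; stack = [[(
pos 9: push '{'; stack = [[({
pos 10: '}' matches '{'; pop; stack = [[(
pos 11: ')' matches '('; pop; stack = [[
pos 12: ']' matches '['; pop; stack = [
pos 13: push '('; stack = [(
pos 14: ')' matches '('; pop; stack = [
pos 15: push '['; stack = [[
pos 16: ']' matches '['; pop; stack = [
pos 17: push '['; stack = [[
pos 18: push '('; stack = [[(
pos 19: ')' matches '('; pop; stack = [[
pos 20: push '{'; stack = [[{
pos 21: '}' matches '{'; pop; stack = [[
pos 22: push '('; stack = [[(
pos 23: ')' matches '('; pop; stack = [[
pos 24: ']' matches '['; pop; stack = [
pos 25: ']' matches '['; pop; stack = (empty)
pos 26: push '{'; stack = {
pos 27: push '('; stack = {(
pos 28: ')' matches '('; pop; stack = {
pos 29: '}' matches '{'; pop; stack = (empty)
pos 30: push '('; stack = (
pos 31: ')' matches '('; pop; stack = (empty)
pos 32: push '['; stack = [
pos 33: ']' matches '['; pop; stack = (empty)
pos 34: push '('; stack = (
pos 35: push '('; stack = ((
pos 36: ')' matches '('; pop; stack = (
pos 37: push '{'; stack = ({
pos 38: '}' matches '{'; pop; stack = (
pos 39: push '('; stack = ((
pos 40: ')' matches '('; pop; stack = (
pos 41: push '['; stack = ([
pos 42: ']' matches '['; pop; stack = (
pos 43: ')' matches '('; pop; stack = (empty)
end: stack empty → VALID
Verdict: properly nested → yes

Answer: yes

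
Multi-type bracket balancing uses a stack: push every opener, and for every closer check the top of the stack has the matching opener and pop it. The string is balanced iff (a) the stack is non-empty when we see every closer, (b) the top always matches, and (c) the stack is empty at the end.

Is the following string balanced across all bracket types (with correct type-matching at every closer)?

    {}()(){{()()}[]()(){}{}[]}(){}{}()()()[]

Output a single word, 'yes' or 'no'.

Answer: yes

Derivation:
pos 0: push '{'; stack = {
pos 1: '}' matches '{'; pop; stack = (empty)
pos 2: push '('; stack = (
pos 3: ')' matches '('; pop; stack = (empty)
pos 4: push '('; stack = (
pos 5: ')' matches '('; pop; stack = (empty)
pos 6: push '{'; stack = {
pos 7: push '{'; stack = {{
pos 8: push '('; stack = {{(
pos 9: ')' matches '('; pop; stack = {{
pos 10: push '('; stack = {{(
pos 11: ')' matches '('; pop; stack = {{
pos 12: '}' matches '{'; pop; stack = {
pos 13: push '['; stack = {[
pos 14: ']' matches '['; pop; stack = {
pos 15: push '('; stack = {(
pos 16: ')' matches '('; pop; stack = {
pos 17: push '('; stack = {(
pos 18: ')' matches '('; pop; stack = {
pos 19: push '{'; stack = {{
pos 20: '}' matches '{'; pop; stack = {
pos 21: push '{'; stack = {{
pos 22: '}' matches '{'; pop; stack = {
pos 23: push '['; stack = {[
pos 24: ']' matches '['; pop; stack = {
pos 25: '}' matches '{'; pop; stack = (empty)
pos 26: push '('; stack = (
pos 27: ')' matches '('; pop; stack = (empty)
pos 28: push '{'; stack = {
pos 29: '}' matches '{'; pop; stack = (empty)
pos 30: push '{'; stack = {
pos 31: '}' matches '{'; pop; stack = (empty)
pos 32: push '('; stack = (
pos 33: ')' matches '('; pop; stack = (empty)
pos 34: push '('; stack = (
pos 35: ')' matches '('; pop; stack = (empty)
pos 36: push '('; stack = (
pos 37: ')' matches '('; pop; stack = (empty)
pos 38: push '['; stack = [
pos 39: ']' matches '['; pop; stack = (empty)
end: stack empty → VALID
Verdict: properly nested → yes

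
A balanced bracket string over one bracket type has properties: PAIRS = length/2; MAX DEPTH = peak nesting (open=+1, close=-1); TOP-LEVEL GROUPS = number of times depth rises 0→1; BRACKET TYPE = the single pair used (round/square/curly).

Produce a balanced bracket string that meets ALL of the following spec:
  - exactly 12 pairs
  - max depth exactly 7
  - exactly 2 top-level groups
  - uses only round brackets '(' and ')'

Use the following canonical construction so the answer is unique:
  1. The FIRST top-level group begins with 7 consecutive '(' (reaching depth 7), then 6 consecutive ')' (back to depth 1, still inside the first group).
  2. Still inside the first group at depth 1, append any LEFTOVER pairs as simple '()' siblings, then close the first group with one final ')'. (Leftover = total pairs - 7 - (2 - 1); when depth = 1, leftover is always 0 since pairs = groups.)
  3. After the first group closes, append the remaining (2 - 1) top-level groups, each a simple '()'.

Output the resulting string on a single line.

Answer: ((((((())))))()()()())()

Derivation:
Spec: pairs=12 depth=7 groups=2
Leftover pairs = 12 - 7 - (2-1) = 4
First group: deep chain of depth 7 + 4 sibling pairs
Remaining 1 groups: simple '()' each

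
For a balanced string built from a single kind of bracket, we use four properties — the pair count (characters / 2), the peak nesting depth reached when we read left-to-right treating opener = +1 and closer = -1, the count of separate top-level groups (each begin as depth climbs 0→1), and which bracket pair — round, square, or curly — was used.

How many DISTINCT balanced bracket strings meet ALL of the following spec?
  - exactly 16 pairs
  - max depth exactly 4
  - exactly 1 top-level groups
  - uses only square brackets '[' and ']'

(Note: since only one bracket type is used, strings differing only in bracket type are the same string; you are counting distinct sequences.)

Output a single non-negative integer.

Spec: pairs=16 depth=4 groups=1
Count(depth <= 4) = 514229
Count(depth <= 3) = 16384
Count(depth == 4) = 514229 - 16384 = 497845

Answer: 497845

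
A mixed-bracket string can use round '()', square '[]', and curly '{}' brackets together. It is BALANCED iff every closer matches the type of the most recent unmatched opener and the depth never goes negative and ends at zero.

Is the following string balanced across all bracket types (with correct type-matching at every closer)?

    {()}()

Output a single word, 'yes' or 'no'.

pos 0: push '{'; stack = {
pos 1: push '('; stack = {(
pos 2: ')' matches '('; pop; stack = {
pos 3: '}' matches '{'; pop; stack = (empty)
pos 4: push '('; stack = (
pos 5: ')' matches '('; pop; stack = (empty)
end: stack empty → VALID
Verdict: properly nested → yes

Answer: yes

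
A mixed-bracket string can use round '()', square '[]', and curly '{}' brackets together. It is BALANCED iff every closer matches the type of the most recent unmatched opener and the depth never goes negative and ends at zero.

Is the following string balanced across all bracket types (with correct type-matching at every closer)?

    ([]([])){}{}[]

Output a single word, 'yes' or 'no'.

Answer: yes

Derivation:
pos 0: push '('; stack = (
pos 1: push '['; stack = ([
pos 2: ']' matches '['; pop; stack = (
pos 3: push '('; stack = ((
pos 4: push '['; stack = (([
pos 5: ']' matches '['; pop; stack = ((
pos 6: ')' matches '('; pop; stack = (
pos 7: ')' matches '('; pop; stack = (empty)
pos 8: push '{'; stack = {
pos 9: '}' matches '{'; pop; stack = (empty)
pos 10: push '{'; stack = {
pos 11: '}' matches '{'; pop; stack = (empty)
pos 12: push '['; stack = [
pos 13: ']' matches '['; pop; stack = (empty)
end: stack empty → VALID
Verdict: properly nested → yes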